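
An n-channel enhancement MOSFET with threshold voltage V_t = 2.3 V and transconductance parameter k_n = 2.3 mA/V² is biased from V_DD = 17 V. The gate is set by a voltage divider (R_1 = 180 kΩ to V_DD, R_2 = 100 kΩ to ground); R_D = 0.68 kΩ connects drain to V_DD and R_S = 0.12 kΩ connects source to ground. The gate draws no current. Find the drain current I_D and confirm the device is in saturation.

V_G = V_DD·R_2/(R_1+R_2) = 17×100/280 = 6.07 V.
Assume saturation: I_D = (k_n/2)(V_GS − V_t)² with V_GS = V_G − I_D·R_S = 6.07 − 0.12·I_D.
Substituting gives 0.0166·I_D² − 2.04·I_D + 16.4 = 0, with roots I_D = 8.62 or 115 mA.
The root I_D = 115 mA gives V_GS = -7.68 V ≤ V_t, so take I_D = 8.62 mA.
Then V_GS = 5.04 V and V_DS = V_DD − I_D(R_D+R_S) = 17 − 8.62×0.8 = 10.1 V.
Saturation requires V_DS ≥ V_GS − V_t = 2.74 V; 10.1 ≥ 2.74 ✓.

I_D ≈ 8.6 mA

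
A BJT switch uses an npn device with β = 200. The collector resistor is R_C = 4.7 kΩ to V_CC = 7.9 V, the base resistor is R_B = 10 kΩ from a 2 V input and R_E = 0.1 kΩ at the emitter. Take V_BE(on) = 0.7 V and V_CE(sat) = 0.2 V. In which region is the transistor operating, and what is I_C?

saturation; I_C ≈ 1.6 mA

Assume active: I_B = (2 − 0.7)/(10 + 201×0.1) = 0.0432 mA, I_C = β·I_B = 8.64 mA.
Then V_CE = 7.9 − 8.64×4.7 − 8.68×0.1 = -33.6 V < 0.2 V — the active assumption fails.
Re-solve with V_CE = 0.2 V. KCL at the emitter: V_E/R_E = (V_BB−0.7−V_E)/R_B + (V_CC−0.2−V_E)/R_C, giving V_E = 0.171 V.
I_C = (V_CC − 0.2 − V_E)/R_C = (7.7 − 0.171)/4.7 = 1.6 mA.
Check: I_B = (1.3 − 0.171)/10 = 0.113 mA, and β·I_B = 22.6 mA > I_C, confirming saturation.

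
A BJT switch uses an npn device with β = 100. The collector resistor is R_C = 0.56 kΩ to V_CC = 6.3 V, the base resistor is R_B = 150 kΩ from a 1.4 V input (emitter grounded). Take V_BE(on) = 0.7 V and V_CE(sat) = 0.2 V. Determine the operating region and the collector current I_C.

Assume active. Base-emitter loop: I_B = (V_BB − V_BE)/R_B = (1.4 − 0.7)/150 = 0.00467 mA.
I_C = β·I_B = 100×0.00467 = 0.467 mA.
V_CE = V_CC − I_C·R_C = 6.3 − 0.467×0.56 = 6.04 V > V_CE(sat), so the active-region assumption holds.

active; I_C ≈ 0.47 mA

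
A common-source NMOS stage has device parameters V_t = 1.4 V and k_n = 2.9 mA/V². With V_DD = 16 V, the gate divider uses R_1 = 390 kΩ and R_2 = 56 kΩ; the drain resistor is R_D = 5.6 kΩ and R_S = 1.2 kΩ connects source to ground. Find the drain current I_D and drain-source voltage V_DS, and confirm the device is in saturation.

I_D ≈ 0.2 mA, V_DS ≈ 15 V

V_G = V_DD·R_2/(R_1+R_2) = 16×56/446 = 2.01 V.
Assume saturation: I_D = (k_n/2)(V_GS − V_t)² with V_GS = V_G − I_D·R_S = 2.01 − 1.2·I_D.
Substituting gives 2.09·I_D² − 3.12·I_D + 0.538 = 0, with roots I_D = 0.199 or 1.3 mA.
The root I_D = 1.3 mA gives V_GS = 0.455 V ≤ V_t, so take I_D = 0.199 mA.
Then V_GS = 1.77 V and V_DS = V_DD − I_D(R_D+R_S) = 16 − 0.199×6.8 = 14.6 V.
Saturation requires V_DS ≥ V_GS − V_t = 0.37 V; 14.6 ≥ 0.37 ✓.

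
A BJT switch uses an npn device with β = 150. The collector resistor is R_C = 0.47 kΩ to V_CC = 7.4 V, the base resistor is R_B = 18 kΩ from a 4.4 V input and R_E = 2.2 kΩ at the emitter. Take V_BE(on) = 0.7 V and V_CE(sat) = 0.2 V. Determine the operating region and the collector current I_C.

Assume active. Base-emitter loop: I_B = (V_BB − V_BE)/(R_B + (β+1)R_E) = (4.4 − 0.7)/(18 + 151×2.2) = 0.0106 mA.
I_C = β·I_B = 150×0.0106 = 1.58 mA.
V_CE = V_CC − I_C·R_C − I_E·R_E = 7.4 − 1.58×0.47 − 1.6×2.2 = 3.15 V > V_CE(sat), so the active-region assumption holds.

active; I_C ≈ 1.6 mA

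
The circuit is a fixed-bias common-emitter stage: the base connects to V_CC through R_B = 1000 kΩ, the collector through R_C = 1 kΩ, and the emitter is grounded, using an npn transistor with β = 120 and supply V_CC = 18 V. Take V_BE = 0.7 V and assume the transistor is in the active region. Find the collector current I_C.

Base loop: V_CC = I_B·R_B + V_BE, so I_B = (18 − 0.7)/1000 kΩ = 0.0173 mA.
In the active region I_C = β·I_B = 120 × 0.0173 = 2.08 mA.
Collector loop: V_CE = V_CC − I_C·R_C = 18 − 2.08×1 = 15.9 V.
Since V_CE = 15.9 V > V_CE(sat) ≈ 0.2 V, the transistor is in the active region as assumed.

I_C ≈ 2.1 mA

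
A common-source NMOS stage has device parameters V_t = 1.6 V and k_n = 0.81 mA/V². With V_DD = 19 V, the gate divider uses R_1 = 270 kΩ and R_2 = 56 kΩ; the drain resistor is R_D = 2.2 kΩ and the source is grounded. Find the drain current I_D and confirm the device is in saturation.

I_D ≈ 1.1 mA

V_G = V_DD·R_2/(R_1+R_2) = 19×56/326 = 3.26 V. With the source grounded, V_GS = V_G = 3.26 V.
Assume saturation: I_D = (k_n/2)(V_GS − V_t)² = (0.81/2)×(3.26 − 1.6)² = 0.405×1.66² = 1.12 mA.
V_DS = V_DD − I_D·R_D = 19 − 1.12×2.2 = 16.5 V.
Saturation requires V_DS ≥ V_GS − V_t = 1.66 V; 16.5 ≥ 1.66 ✓.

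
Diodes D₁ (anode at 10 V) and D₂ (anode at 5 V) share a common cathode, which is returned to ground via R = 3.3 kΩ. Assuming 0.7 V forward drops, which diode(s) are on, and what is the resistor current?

Assume both conduct. Then node N would need to be at both 10−0.7 = 9.3 V and 5−0.7 = 4.3 V, which is impossible.
Assume only D₁ conducts: V_N = 10 − 0.7 = 9.3 V, so I_R = 9.3/3.3 = 2.82 mA.
Check D₂: its anode-to-cathode voltage is 5 − 9.3 = -4.3 V < 0.7 V, so it is off. The assumption is consistent.

Only D₁ conducts; I_R ≈ 2.8 mA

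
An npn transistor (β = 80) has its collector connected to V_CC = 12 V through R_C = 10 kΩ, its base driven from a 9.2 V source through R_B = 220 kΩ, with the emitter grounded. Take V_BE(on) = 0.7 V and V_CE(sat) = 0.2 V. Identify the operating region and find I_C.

saturation; I_C ≈ 1.2 mA

Assume active: I_B = (9.2 − 0.7)/220 = 0.0386 mA, giving I_C = β·I_B = 3.09 mA.
But then V_CE = 12 − 3.09×10 = -18.9 V < V_CE(sat) = 0.2 V — impossible in the active region.
So the transistor is saturated. With V_CE = 0.2 V, I_C = (V_CC − 0.2)/R_C = 11.8/10 = 1.18 mA.
Check: β·I_B = 3.09 mA > I_C = 1.18 mA, confirming saturation.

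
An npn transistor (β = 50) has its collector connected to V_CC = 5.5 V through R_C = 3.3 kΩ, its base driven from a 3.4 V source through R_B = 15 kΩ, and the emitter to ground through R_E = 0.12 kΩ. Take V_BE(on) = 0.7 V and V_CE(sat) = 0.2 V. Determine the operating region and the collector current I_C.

Assume active: I_B = (3.4 − 0.7)/(15 + 51×0.12) = 0.128 mA, I_C = β·I_B = 6.39 mA.
Then V_CE = 5.5 − 6.39×3.3 − 6.52×0.12 = -16.4 V < 0.2 V — the active assumption fails.
Re-solve with V_CE = 0.2 V. KCL at the emitter: V_E/R_E = (V_BB−0.7−V_E)/R_B + (V_CC−0.2−V_E)/R_C, giving V_E = 0.205 V.
I_C = (V_CC − 0.2 − V_E)/R_C = (5.3 − 0.205)/3.3 = 1.54 mA.
Check: I_B = (2.7 − 0.205)/15 = 0.166 mA, and β·I_B = 8.32 mA > I_C, confirming saturation.

saturation; I_C ≈ 1.5 mA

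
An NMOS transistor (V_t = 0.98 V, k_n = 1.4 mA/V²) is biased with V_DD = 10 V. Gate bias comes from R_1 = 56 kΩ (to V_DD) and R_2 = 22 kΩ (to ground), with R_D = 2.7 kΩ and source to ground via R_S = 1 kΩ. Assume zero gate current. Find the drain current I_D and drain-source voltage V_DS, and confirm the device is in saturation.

I_D ≈ 0.78 mA, V_DS ≈ 7.1 V

V_G = V_DD·R_2/(R_1+R_2) = 10×22/78 = 2.82 V.
Assume saturation: I_D = (k_n/2)(V_GS − V_t)² with V_GS = V_G − I_D·R_S = 2.82 − 1·I_D.
Substituting gives 0.7·I_D² − 3.58·I_D + 2.37 = 0, with roots I_D = 0.783 or 4.33 mA.
The root I_D = 4.33 mA gives V_GS = -1.51 V ≤ V_t, so take I_D = 0.783 mA.
Then V_GS = 2.04 V and V_DS = V_DD − I_D(R_D+R_S) = 10 − 0.783×3.7 = 7.1 V.
Saturation requires V_DS ≥ V_GS − V_t = 1.06 V; 7.1 ≥ 1.06 ✓.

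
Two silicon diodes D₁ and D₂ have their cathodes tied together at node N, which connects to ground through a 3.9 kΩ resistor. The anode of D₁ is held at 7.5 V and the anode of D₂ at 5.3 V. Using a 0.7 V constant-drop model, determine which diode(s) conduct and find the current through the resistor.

Assume both conduct. Then node N would need to be at both 7.5−0.7 = 6.8 V and 5.3−0.7 = 4.6 V, which is impossible.
Assume only D₁ conducts: V_N = 7.5 − 0.7 = 6.8 V, so I_R = 6.8/3.9 = 1.74 mA.
Check D₂: its anode-to-cathode voltage is 5.3 − 6.8 = -1.5 V < 0.7 V, so it is off. The assumption is consistent.

Only D₁ conducts; I_R ≈ 1.7 mA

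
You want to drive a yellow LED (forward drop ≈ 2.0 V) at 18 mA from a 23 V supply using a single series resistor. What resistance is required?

R ≈ 1.2 kΩ

The resistor drops V_S − V_D = 23 − 2.0 = 21 V at 18 mA.
R = 21 V / 18 mA = 1.17 kΩ.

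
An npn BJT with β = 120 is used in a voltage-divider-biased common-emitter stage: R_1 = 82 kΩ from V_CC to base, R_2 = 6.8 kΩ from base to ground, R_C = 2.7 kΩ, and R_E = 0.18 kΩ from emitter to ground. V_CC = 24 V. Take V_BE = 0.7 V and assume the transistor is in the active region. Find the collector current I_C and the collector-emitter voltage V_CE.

I_C ≈ 4.9 mA, V_CE ≈ 10 V

Thevenize the base divider: V_Th = V_CC·R_2/(R_1+R_2) = 24×6.8/88.8 = 1.84 V, R_Th = R_1‖R_2 = 6.28 kΩ.
Base-emitter loop: V_Th = I_B·R_Th + V_BE + (β+1)I_B·R_E, so I_B = (1.84 − 0.7) / (6.28 + 121×0.18) = 0.0406 mA.
I_C = β·I_B = 120×0.0406 = 4.87 mA, and I_E = (β+1)I_B = 4.91 mA.
V_CE = V_CC − I_C·R_C − I_E·R_E = 24 − 4.87×2.7 − 4.91×0.18 = 9.98 V.
V_CE = 9.98 V > 0.2 V confirms active-region operation.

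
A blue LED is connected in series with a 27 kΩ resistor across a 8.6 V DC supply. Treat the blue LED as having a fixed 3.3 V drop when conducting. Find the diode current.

KVL around the loop: 8.6 = V_D + I·R = 3.3 + I × 27 kΩ.
So I = (8.6 − 3.3) / 27 kΩ = 5.3 / 27 = 0.196 mA.

I ≈ 0.2 mA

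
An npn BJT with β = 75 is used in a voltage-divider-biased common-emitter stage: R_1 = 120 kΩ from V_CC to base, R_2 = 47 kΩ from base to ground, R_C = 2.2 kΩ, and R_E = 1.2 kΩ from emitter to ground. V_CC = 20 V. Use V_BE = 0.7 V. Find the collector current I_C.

I_C ≈ 3 mA

Thevenize the base divider: V_Th = V_CC·R_2/(R_1+R_2) = 20×47/167 = 5.63 V, R_Th = R_1‖R_2 = 33.8 kΩ.
Base-emitter loop: V_Th = I_B·R_Th + V_BE + (β+1)I_B·R_E, so I_B = (5.63 − 0.7) / (33.8 + 76×1.2) = 0.0394 mA.
I_C = β·I_B = 75×0.0394 = 2.96 mA, and I_E = (β+1)I_B = 3 mA.
V_CE = V_CC − I_C·R_C − I_E·R_E = 20 − 2.96×2.2 − 3×1.2 = 9.9 V.
V_CE = 9.9 V > 0.2 V confirms active-region operation.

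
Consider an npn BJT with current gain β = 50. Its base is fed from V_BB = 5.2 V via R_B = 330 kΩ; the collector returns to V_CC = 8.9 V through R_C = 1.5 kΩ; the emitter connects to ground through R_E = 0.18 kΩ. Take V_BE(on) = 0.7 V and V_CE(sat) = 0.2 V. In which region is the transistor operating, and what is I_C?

Assume active. Base-emitter loop: I_B = (V_BB − V_BE)/(R_B + (β+1)R_E) = (5.2 − 0.7)/(330 + 51×0.18) = 0.0133 mA.
I_C = β·I_B = 50×0.0133 = 0.663 mA.
V_CE = V_CC − I_C·R_C − I_E·R_E = 8.9 − 0.663×1.5 − 0.677×0.18 = 7.78 V > V_CE(sat), so the active-region assumption holds.

active; I_C ≈ 0.66 mA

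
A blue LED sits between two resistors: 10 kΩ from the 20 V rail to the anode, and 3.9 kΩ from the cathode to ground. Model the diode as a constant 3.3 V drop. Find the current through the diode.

I ≈ 1.2 mA

The two resistors are in series with the diode, so KVL gives 20 = I·10 + 3.3 + I·3.9.
I = (20 − 3.3) / (10 + 3.9) kΩ = 16.7 / 13.9 = 1.2 mA.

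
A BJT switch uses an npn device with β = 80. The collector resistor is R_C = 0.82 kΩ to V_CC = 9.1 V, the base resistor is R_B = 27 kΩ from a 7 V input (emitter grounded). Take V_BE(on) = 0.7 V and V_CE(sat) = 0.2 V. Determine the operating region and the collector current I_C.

Assume active: I_B = (7 − 0.7)/27 = 0.233 mA, giving I_C = β·I_B = 18.7 mA.
But then V_CE = 9.1 − 18.7×0.82 = -6.21 V < V_CE(sat) = 0.2 V — impossible in the active region.
So the transistor is saturated. With V_CE = 0.2 V, I_C = (V_CC − 0.2)/R_C = 8.9/0.82 = 10.9 mA.
Check: β·I_B = 18.7 mA > I_C = 10.9 mA, confirming saturation.

saturation; I_C ≈ 11 mA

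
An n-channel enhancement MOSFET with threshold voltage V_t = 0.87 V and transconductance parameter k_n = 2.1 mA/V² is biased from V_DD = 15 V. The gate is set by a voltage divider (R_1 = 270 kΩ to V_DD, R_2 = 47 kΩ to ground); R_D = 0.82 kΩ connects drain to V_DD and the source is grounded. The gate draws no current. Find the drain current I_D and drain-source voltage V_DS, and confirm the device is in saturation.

I_D ≈ 1.9 mA, V_DS ≈ 13 V

V_G = V_DD·R_2/(R_1+R_2) = 15×47/317 = 2.22 V. With the source grounded, V_GS = V_G = 2.22 V.
Assume saturation: I_D = (k_n/2)(V_GS − V_t)² = (2.1/2)×(2.22 − 0.87)² = 1.05×1.35² = 1.92 mA.
V_DS = V_DD − I_D·R_D = 15 − 1.92×0.82 = 13.4 V.
Saturation requires V_DS ≥ V_GS − V_t = 1.35 V; 13.4 ≥ 1.35 ✓.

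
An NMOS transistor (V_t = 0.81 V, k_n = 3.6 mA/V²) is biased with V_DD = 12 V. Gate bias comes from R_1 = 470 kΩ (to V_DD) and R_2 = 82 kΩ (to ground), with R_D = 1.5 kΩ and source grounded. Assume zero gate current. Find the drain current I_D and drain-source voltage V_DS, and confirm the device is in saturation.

I_D ≈ 1.7 mA, V_DS ≈ 9.4 V

V_G = V_DD·R_2/(R_1+R_2) = 12×82/552 = 1.78 V. With the source grounded, V_GS = V_G = 1.78 V.
Assume saturation: I_D = (k_n/2)(V_GS − V_t)² = (3.6/2)×(1.78 − 0.81)² = 1.8×0.973² = 1.7 mA.
V_DS = V_DD − I_D·R_D = 12 − 1.7×1.5 = 9.45 V.
Saturation requires V_DS ≥ V_GS − V_t = 0.973 V; 9.45 ≥ 0.973 ✓.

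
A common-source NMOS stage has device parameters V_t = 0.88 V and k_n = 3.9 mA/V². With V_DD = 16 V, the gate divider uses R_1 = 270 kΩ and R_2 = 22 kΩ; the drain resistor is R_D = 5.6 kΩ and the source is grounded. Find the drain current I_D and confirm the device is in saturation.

V_G = V_DD·R_2/(R_1+R_2) = 16×22/292 = 1.21 V. With the source grounded, V_GS = V_G = 1.21 V.
Assume saturation: I_D = (k_n/2)(V_GS − V_t)² = (3.9/2)×(1.21 − 0.88)² = 1.95×0.325² = 0.207 mA.
V_DS = V_DD − I_D·R_D = 16 − 0.207×5.6 = 14.8 V.
Saturation requires V_DS ≥ V_GS − V_t = 0.325 V; 14.8 ≥ 0.325 ✓.

I_D ≈ 0.21 mA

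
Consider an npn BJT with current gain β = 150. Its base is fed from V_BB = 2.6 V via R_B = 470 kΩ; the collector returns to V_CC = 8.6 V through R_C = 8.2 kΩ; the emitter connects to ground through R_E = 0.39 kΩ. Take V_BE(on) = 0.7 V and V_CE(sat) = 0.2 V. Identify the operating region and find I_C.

active; I_C ≈ 0.54 mA

Assume active. Base-emitter loop: I_B = (V_BB − V_BE)/(R_B + (β+1)R_E) = (2.6 − 0.7)/(470 + 151×0.39) = 0.00359 mA.
I_C = β·I_B = 150×0.00359 = 0.539 mA.
V_CE = V_CC − I_C·R_C − I_E·R_E = 8.6 − 0.539×8.2 − 0.542×0.39 = 3.97 V > V_CE(sat), so the active-region assumption holds.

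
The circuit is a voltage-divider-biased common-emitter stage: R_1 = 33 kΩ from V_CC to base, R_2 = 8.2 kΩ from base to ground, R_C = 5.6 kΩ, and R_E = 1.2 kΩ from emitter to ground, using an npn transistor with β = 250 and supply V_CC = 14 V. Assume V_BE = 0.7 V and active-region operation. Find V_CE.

V_CE ≈ 2.5 V

Thevenize the base divider: V_Th = V_CC·R_2/(R_1+R_2) = 14×8.2/41.2 = 2.79 V, R_Th = R_1‖R_2 = 6.57 kΩ.
Base-emitter loop: V_Th = I_B·R_Th + V_BE + (β+1)I_B·R_E, so I_B = (2.79 − 0.7) / (6.57 + 251×1.2) = 0.00678 mA.
I_C = β·I_B = 250×0.00678 = 1.69 mA, and I_E = (β+1)I_B = 1.7 mA.
V_CE = V_CC − I_C·R_C − I_E·R_E = 14 − 1.69×5.6 − 1.7×1.2 = 2.47 V.
V_CE = 2.47 V > 0.2 V confirms active-region operation.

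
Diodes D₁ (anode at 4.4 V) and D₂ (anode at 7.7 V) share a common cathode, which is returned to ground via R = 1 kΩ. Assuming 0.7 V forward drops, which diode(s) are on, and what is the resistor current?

Assume both conduct. Then node N would need to be at both 4.4−0.7 = 3.7 V and 7.7−0.7 = 7 V, which is impossible.
Assume only D₂ conducts: V_N = 7.7 − 0.7 = 7 V, so I_R = 7/1 = 7 mA.
Check D₁: its anode-to-cathode voltage is 4.4 − 7 = -2.6 V < 0.7 V, so it is off. The assumption is consistent.

Only D₂ conducts; I_R ≈ 7 mA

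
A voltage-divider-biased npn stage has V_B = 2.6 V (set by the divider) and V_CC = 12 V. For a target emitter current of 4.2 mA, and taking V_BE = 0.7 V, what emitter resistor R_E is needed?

V_E = V_B − V_BE = 2.6 − 0.7 = 1.9 V.
R_E = V_E / I_E = 1.9 / 4.2 = 0.452 kΩ.

R_E ≈ 0.45 kΩ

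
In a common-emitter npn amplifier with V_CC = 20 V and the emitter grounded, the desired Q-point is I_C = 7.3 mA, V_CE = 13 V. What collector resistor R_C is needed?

Collector loop: V_CC = I_C·R_C + V_CE.
R_C = (V_CC − V_CE)/I_C = (20 − 13)/7.3 = 0.959 kΩ.

R_C ≈ 0.96 kΩ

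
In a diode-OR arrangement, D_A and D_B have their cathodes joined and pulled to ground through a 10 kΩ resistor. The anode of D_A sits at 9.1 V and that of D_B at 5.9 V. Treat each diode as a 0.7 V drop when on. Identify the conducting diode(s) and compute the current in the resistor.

Assume both conduct. Then node N would need to be at both 9.1−0.7 = 8.4 V and 5.9−0.7 = 5.2 V, which is impossible.
Assume only D_A conducts: V_N = 9.1 − 0.7 = 8.4 V, so I_R = 8.4/10 = 0.84 mA.
Check D_B: its anode-to-cathode voltage is 5.9 − 8.4 = -2.5 V < 0.7 V, so it is off. The assumption is consistent.

Only D_A conducts; I_R ≈ 0.84 mA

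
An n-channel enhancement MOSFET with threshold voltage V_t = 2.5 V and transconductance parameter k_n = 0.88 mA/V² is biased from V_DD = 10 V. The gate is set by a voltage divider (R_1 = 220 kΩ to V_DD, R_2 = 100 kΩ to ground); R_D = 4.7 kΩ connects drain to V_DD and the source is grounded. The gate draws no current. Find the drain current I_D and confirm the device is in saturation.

V_G = V_DD·R_2/(R_1+R_2) = 10×100/320 = 3.12 V. With the source grounded, V_GS = V_G = 3.12 V.
Assume saturation: I_D = (k_n/2)(V_GS − V_t)² = (0.88/2)×(3.12 − 2.5)² = 0.44×0.625² = 0.172 mA.
V_DS = V_DD − I_D·R_D = 10 − 0.172×4.7 = 9.19 V.
Saturation requires V_DS ≥ V_GS − V_t = 0.625 V; 9.19 ≥ 0.625 ✓.

I_D ≈ 0.17 mA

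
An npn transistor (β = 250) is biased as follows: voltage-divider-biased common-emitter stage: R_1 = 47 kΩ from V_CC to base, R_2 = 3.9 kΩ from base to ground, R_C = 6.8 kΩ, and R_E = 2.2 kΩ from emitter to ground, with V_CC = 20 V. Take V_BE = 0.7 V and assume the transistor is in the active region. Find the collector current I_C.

Thevenize the base divider: V_Th = V_CC·R_2/(R_1+R_2) = 20×3.9/50.9 = 1.53 V, R_Th = R_1‖R_2 = 3.6 kΩ.
Base-emitter loop: V_Th = I_B·R_Th + V_BE + (β+1)I_B·R_E, so I_B = (1.53 − 0.7) / (3.6 + 251×2.2) = 0.0015 mA.
I_C = β·I_B = 250×0.0015 = 0.374 mA, and I_E = (β+1)I_B = 0.376 mA.
V_CE = V_CC − I_C·R_C − I_E·R_E = 20 − 0.374×6.8 − 0.376×2.2 = 16.6 V.
V_CE = 16.6 V > 0.2 V confirms active-region operation.

I_C ≈ 0.37 mA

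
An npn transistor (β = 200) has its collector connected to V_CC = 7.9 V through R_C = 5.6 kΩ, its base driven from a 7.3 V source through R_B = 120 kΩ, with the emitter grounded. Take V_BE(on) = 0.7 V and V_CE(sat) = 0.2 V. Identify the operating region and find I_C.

Assume active: I_B = (7.3 − 0.7)/120 = 0.055 mA, giving I_C = β·I_B = 11 mA.
But then V_CE = 7.9 − 11×5.6 = -53.7 V < V_CE(sat) = 0.2 V — impossible in the active region.
So the transistor is saturated. With V_CE = 0.2 V, I_C = (V_CC − 0.2)/R_C = 7.7/5.6 = 1.38 mA.
Check: β·I_B = 11 mA > I_C = 1.38 mA, confirming saturation.

saturation; I_C ≈ 1.4 mA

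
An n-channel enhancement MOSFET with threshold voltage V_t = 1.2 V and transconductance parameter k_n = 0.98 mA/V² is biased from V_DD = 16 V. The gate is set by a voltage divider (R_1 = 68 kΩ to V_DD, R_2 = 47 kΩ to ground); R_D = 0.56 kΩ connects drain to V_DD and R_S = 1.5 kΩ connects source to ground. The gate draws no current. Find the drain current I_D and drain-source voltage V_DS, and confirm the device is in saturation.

V_G = V_DD·R_2/(R_1+R_2) = 16×47/115 = 6.54 V.
Assume saturation: I_D = (k_n/2)(V_GS − V_t)² with V_GS = V_G − I_D·R_S = 6.54 − 1.5·I_D.
Substituting gives 1.1·I_D² − 8.85·I_D + 14 = 0, with roots I_D = 2.16 or 5.87 mA.
The root I_D = 5.87 mA gives V_GS = -2.26 V ≤ V_t, so take I_D = 2.16 mA.
Then V_GS = 3.3 V and V_DS = V_DD − I_D(R_D+R_S) = 16 − 2.16×2.06 = 11.6 V.
Saturation requires V_DS ≥ V_GS − V_t = 2.1 V; 11.6 ≥ 2.1 ✓.

I_D ≈ 2.2 mA, V_DS ≈ 12 V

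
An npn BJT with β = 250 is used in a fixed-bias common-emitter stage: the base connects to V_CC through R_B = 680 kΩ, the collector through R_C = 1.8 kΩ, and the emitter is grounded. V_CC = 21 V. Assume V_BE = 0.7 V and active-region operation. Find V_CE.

V_CE ≈ 7.6 V

Base loop: V_CC = I_B·R_B + V_BE, so I_B = (21 − 0.7)/680 kΩ = 0.0299 mA.
In the active region I_C = β·I_B = 250 × 0.0299 = 7.46 mA.
Collector loop: V_CE = V_CC − I_C·R_C = 21 − 7.46×1.8 = 7.57 V.
Since V_CE = 7.57 V > V_CE(sat) ≈ 0.2 V, the transistor is in the active region as assumed.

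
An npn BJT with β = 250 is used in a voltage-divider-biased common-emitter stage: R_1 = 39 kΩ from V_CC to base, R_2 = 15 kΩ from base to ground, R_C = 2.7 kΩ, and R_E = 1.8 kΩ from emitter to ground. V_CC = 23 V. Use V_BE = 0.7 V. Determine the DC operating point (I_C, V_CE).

I_C ≈ 3.1 mA, V_CE ≈ 9.1 V

Thevenize the base divider: V_Th = V_CC·R_2/(R_1+R_2) = 23×15/54 = 6.39 V, R_Th = R_1‖R_2 = 10.8 kΩ.
Base-emitter loop: V_Th = I_B·R_Th + V_BE + (β+1)I_B·R_E, so I_B = (6.39 − 0.7) / (10.8 + 251×1.8) = 0.0123 mA.
I_C = β·I_B = 250×0.0123 = 3.07 mA, and I_E = (β+1)I_B = 3.09 mA.
V_CE = V_CC − I_C·R_C − I_E·R_E = 23 − 3.07×2.7 − 3.09×1.8 = 9.14 V.
V_CE = 9.14 V > 0.2 V confirms active-region operation.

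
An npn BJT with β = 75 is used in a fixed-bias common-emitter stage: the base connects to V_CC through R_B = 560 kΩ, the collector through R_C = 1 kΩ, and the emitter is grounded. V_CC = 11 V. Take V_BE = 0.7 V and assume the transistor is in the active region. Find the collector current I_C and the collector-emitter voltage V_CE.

Base loop: V_CC = I_B·R_B + V_BE, so I_B = (11 − 0.7)/560 kΩ = 0.0184 mA.
In the active region I_C = β·I_B = 75 × 0.0184 = 1.38 mA.
Collector loop: V_CE = V_CC − I_C·R_C = 11 − 1.38×1 = 9.62 V.
Since V_CE = 9.62 V > V_CE(sat) ≈ 0.2 V, the transistor is in the active region as assumed.

I_C ≈ 1.4 mA, V_CE ≈ 9.6 V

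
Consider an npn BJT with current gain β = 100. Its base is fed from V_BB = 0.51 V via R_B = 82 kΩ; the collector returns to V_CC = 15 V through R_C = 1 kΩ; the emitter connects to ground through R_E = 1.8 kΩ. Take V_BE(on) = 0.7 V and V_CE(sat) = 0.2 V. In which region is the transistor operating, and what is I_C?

cutoff; I_C ≈ 0

V_BB = 0.51 V ≤ V_BE(on) = 0.7 V, so the base-emitter junction is not forward biased.
The transistor is in cutoff: I_B = I_C = 0.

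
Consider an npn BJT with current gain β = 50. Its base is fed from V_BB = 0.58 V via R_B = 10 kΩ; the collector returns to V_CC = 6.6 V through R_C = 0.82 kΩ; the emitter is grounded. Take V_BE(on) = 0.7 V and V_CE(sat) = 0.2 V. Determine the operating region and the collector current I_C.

V_BB = 0.58 V ≤ V_BE(on) = 0.7 V, so the base-emitter junction is not forward biased.
The transistor is in cutoff: I_B = I_C = 0.

cutoff; I_C ≈ 0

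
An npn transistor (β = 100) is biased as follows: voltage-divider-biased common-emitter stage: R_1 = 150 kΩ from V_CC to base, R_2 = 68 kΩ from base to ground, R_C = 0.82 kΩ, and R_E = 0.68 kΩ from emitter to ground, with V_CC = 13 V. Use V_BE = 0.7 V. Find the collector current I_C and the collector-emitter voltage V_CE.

Thevenize the base divider: V_Th = V_CC·R_2/(R_1+R_2) = 13×68/218 = 4.06 V, R_Th = R_1‖R_2 = 46.8 kΩ.
Base-emitter loop: V_Th = I_B·R_Th + V_BE + (β+1)I_B·R_E, so I_B = (4.06 − 0.7) / (46.8 + 101×0.68) = 0.0291 mA.
I_C = β·I_B = 100×0.0291 = 2.91 mA, and I_E = (β+1)I_B = 2.93 mA.
V_CE = V_CC − I_C·R_C − I_E·R_E = 13 − 2.91×0.82 − 2.93×0.68 = 8.62 V.
V_CE = 8.62 V > 0.2 V confirms active-region operation.

I_C ≈ 2.9 mA, V_CE ≈ 8.6 V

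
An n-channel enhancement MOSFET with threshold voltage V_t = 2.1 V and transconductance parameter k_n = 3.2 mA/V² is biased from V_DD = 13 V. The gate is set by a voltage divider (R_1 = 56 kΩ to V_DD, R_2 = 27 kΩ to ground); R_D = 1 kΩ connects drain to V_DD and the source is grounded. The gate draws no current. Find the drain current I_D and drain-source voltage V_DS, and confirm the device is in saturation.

V_G = V_DD·R_2/(R_1+R_2) = 13×27/83 = 4.23 V. With the source grounded, V_GS = V_G = 4.23 V.
Assume saturation: I_D = (k_n/2)(V_GS − V_t)² = (3.2/2)×(4.23 − 2.1)² = 1.6×2.13² = 7.25 mA.
V_DS = V_DD − I_D·R_D = 13 − 7.25×1 = 5.75 V.
Saturation requires V_DS ≥ V_GS − V_t = 2.13 V; 5.75 ≥ 2.13 ✓.

I_D ≈ 7.3 mA, V_DS ≈ 5.7 V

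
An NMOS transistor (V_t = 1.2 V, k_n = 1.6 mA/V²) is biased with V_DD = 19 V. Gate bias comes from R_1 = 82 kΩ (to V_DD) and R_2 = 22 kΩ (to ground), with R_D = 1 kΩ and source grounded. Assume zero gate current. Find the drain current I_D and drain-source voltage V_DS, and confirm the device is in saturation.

I_D ≈ 6.4 mA, V_DS ≈ 13 V

V_G = V_DD·R_2/(R_1+R_2) = 19×22/104 = 4.02 V. With the source grounded, V_GS = V_G = 4.02 V.
Assume saturation: I_D = (k_n/2)(V_GS − V_t)² = (1.6/2)×(4.02 − 1.2)² = 0.8×2.82² = 6.36 mA.
V_DS = V_DD − I_D·R_D = 19 − 6.36×1 = 12.6 V.
Saturation requires V_DS ≥ V_GS − V_t = 2.82 V; 12.6 ≥ 2.82 ✓.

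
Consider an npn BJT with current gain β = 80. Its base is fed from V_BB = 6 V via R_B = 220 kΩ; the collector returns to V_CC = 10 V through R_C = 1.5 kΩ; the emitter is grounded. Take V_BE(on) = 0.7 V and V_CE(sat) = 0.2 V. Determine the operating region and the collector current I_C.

Assume active. Base-emitter loop: I_B = (V_BB − V_BE)/R_B = (6 − 0.7)/220 = 0.0241 mA.
I_C = β·I_B = 80×0.0241 = 1.93 mA.
V_CE = V_CC − I_C·R_C = 10 − 1.93×1.5 = 7.11 V > V_CE(sat), so the active-region assumption holds.

active; I_C ≈ 1.9 mA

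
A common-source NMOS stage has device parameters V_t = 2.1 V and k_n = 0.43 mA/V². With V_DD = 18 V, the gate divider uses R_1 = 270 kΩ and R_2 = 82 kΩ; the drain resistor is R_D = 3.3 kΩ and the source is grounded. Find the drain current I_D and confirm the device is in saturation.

V_G = V_DD·R_2/(R_1+R_2) = 18×82/352 = 4.19 V. With the source grounded, V_GS = V_G = 4.19 V.
Assume saturation: I_D = (k_n/2)(V_GS − V_t)² = (0.43/2)×(4.19 − 2.1)² = 0.215×2.09² = 0.942 mA.
V_DS = V_DD − I_D·R_D = 18 − 0.942×3.3 = 14.9 V.
Saturation requires V_DS ≥ V_GS − V_t = 2.09 V; 14.9 ≥ 2.09 ✓.

I_D ≈ 0.94 mA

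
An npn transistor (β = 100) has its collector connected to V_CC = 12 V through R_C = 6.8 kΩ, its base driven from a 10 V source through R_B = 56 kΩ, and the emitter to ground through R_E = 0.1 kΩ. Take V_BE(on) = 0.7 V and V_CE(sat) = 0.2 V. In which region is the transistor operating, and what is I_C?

saturation; I_C ≈ 1.7 mA

Assume active: I_B = (10 − 0.7)/(56 + 101×0.1) = 0.141 mA, I_C = β·I_B = 14.1 mA.
Then V_CE = 12 − 14.1×6.8 − 14.2×0.1 = -85.1 V < 0.2 V — the active assumption fails.
Re-solve with V_CE = 0.2 V. KCL at the emitter: V_E/R_E = (V_BB−0.7−V_E)/R_B + (V_CC−0.2−V_E)/R_C, giving V_E = 0.187 V.
I_C = (V_CC − 0.2 − V_E)/R_C = (11.8 − 0.187)/6.8 = 1.71 mA.
Check: I_B = (9.3 − 0.187)/56 = 0.163 mA, and β·I_B = 16.3 mA > I_C, confirming saturation.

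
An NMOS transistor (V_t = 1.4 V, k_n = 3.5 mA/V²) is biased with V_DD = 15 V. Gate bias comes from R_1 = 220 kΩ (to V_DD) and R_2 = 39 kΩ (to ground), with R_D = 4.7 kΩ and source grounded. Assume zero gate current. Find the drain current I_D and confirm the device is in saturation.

I_D ≈ 1.3 mA

V_G = V_DD·R_2/(R_1+R_2) = 15×39/259 = 2.26 V. With the source grounded, V_GS = V_G = 2.26 V.
Assume saturation: I_D = (k_n/2)(V_GS − V_t)² = (3.5/2)×(2.26 − 1.4)² = 1.75×0.859² = 1.29 mA.
V_DS = V_DD − I_D·R_D = 15 − 1.29×4.7 = 8.94 V.
Saturation requires V_DS ≥ V_GS − V_t = 0.859 V; 8.94 ≥ 0.859 ✓.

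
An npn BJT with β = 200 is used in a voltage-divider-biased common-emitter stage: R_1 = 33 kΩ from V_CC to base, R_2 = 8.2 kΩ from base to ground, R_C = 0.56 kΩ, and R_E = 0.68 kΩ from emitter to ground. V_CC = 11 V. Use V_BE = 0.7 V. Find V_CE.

Thevenize the base divider: V_Th = V_CC·R_2/(R_1+R_2) = 11×8.2/41.2 = 2.19 V, R_Th = R_1‖R_2 = 6.57 kΩ.
Base-emitter loop: V_Th = I_B·R_Th + V_BE + (β+1)I_B·R_E, so I_B = (2.19 − 0.7) / (6.57 + 201×0.68) = 0.0104 mA.
I_C = β·I_B = 200×0.0104 = 2.08 mA, and I_E = (β+1)I_B = 2.09 mA.
V_CE = V_CC − I_C·R_C − I_E·R_E = 11 − 2.08×0.56 − 2.09×0.68 = 8.41 V.
V_CE = 8.41 V > 0.2 V confirms active-region operation.

V_CE ≈ 8.4 V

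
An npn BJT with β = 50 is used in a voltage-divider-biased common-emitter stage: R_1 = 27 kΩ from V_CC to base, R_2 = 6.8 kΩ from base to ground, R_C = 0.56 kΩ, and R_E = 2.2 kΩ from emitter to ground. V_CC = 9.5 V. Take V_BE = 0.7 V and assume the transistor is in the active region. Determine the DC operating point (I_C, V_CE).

Thevenize the base divider: V_Th = V_CC·R_2/(R_1+R_2) = 9.5×6.8/33.8 = 1.91 V, R_Th = R_1‖R_2 = 5.43 kΩ.
Base-emitter loop: V_Th = I_B·R_Th + V_BE + (β+1)I_B·R_E, so I_B = (1.91 − 0.7) / (5.43 + 51×2.2) = 0.0103 mA.
I_C = β·I_B = 50×0.0103 = 0.515 mA, and I_E = (β+1)I_B = 0.525 mA.
V_CE = V_CC − I_C·R_C − I_E·R_E = 9.5 − 0.515×0.56 − 0.525×2.2 = 8.06 V.
V_CE = 8.06 V > 0.2 V confirms active-region operation.

I_C ≈ 0.51 mA, V_CE ≈ 8.1 V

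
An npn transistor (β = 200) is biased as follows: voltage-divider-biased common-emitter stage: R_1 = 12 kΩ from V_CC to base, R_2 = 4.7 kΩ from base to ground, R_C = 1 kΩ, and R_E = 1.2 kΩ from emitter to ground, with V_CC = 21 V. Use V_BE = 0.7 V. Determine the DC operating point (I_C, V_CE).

Thevenize the base divider: V_Th = V_CC·R_2/(R_1+R_2) = 21×4.7/16.7 = 5.91 V, R_Th = R_1‖R_2 = 3.38 kΩ.
Base-emitter loop: V_Th = I_B·R_Th + V_BE + (β+1)I_B·R_E, so I_B = (5.91 − 0.7) / (3.38 + 201×1.2) = 0.0213 mA.
I_C = β·I_B = 200×0.0213 = 4.26 mA, and I_E = (β+1)I_B = 4.28 mA.
V_CE = V_CC − I_C·R_C − I_E·R_E = 21 − 4.26×1 − 4.28×1.2 = 11.6 V.
V_CE = 11.6 V > 0.2 V confirms active-region operation.

I_C ≈ 4.3 mA, V_CE ≈ 12 V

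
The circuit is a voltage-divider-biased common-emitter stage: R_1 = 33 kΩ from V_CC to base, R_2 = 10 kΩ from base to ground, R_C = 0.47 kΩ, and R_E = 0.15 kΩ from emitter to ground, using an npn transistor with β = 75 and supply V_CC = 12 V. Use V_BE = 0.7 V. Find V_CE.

V_CE ≈ 6.9 V

Thevenize the base divider: V_Th = V_CC·R_2/(R_1+R_2) = 12×10/43 = 2.79 V, R_Th = R_1‖R_2 = 7.67 kΩ.
Base-emitter loop: V_Th = I_B·R_Th + V_BE + (β+1)I_B·R_E, so I_B = (2.79 − 0.7) / (7.67 + 76×0.15) = 0.11 mA.
I_C = β·I_B = 75×0.11 = 8.22 mA, and I_E = (β+1)I_B = 8.33 mA.
V_CE = V_CC − I_C·R_C − I_E·R_E = 12 − 8.22×0.47 − 8.33×0.15 = 6.89 V.
V_CE = 6.89 V > 0.2 V confirms active-region operation.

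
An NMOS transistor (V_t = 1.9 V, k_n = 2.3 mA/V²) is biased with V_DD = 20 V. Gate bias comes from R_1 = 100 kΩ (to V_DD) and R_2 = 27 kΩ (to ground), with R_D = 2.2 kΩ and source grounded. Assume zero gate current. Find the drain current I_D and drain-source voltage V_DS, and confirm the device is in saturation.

V_G = V_DD·R_2/(R_1+R_2) = 20×27/127 = 4.25 V. With the source grounded, V_GS = V_G = 4.25 V.
Assume saturation: I_D = (k_n/2)(V_GS − V_t)² = (2.3/2)×(4.25 − 1.9)² = 1.15×2.35² = 6.36 mA.
V_DS = V_DD − I_D·R_D = 20 − 6.36×2.2 = 6 V.
Saturation requires V_DS ≥ V_GS − V_t = 2.35 V; 6 ≥ 2.35 ✓.

I_D ≈ 6.4 mA, V_DS ≈ 6 V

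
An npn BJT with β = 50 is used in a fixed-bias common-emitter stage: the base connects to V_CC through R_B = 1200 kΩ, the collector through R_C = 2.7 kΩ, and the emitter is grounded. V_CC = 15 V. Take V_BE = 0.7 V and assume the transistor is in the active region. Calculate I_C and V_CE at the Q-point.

Base loop: V_CC = I_B·R_B + V_BE, so I_B = (15 − 0.7)/1200 kΩ = 0.0119 mA.
In the active region I_C = β·I_B = 50 × 0.0119 = 0.596 mA.
Collector loop: V_CE = V_CC − I_C·R_C = 15 − 0.596×2.7 = 13.4 V.
Since V_CE = 13.4 V > V_CE(sat) ≈ 0.2 V, the transistor is in the active region as assumed.

I_C ≈ 0.6 mA, V_CE ≈ 13 V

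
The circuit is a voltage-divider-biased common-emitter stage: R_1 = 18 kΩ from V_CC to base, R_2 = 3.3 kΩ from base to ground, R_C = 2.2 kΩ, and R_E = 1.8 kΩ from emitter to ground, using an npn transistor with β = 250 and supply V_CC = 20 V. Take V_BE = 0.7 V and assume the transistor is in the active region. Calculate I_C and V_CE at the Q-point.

Thevenize the base divider: V_Th = V_CC·R_2/(R_1+R_2) = 20×3.3/21.3 = 3.1 V, R_Th = R_1‖R_2 = 2.79 kΩ.
Base-emitter loop: V_Th = I_B·R_Th + V_BE + (β+1)I_B·R_E, so I_B = (3.1 − 0.7) / (2.79 + 251×1.8) = 0.00528 mA.
I_C = β·I_B = 250×0.00528 = 1.32 mA, and I_E = (β+1)I_B = 1.32 mA.
V_CE = V_CC − I_C·R_C − I_E·R_E = 20 − 1.32×2.2 − 1.32×1.8 = 14.7 V.
V_CE = 14.7 V > 0.2 V confirms active-region operation.

I_C ≈ 1.3 mA, V_CE ≈ 15 V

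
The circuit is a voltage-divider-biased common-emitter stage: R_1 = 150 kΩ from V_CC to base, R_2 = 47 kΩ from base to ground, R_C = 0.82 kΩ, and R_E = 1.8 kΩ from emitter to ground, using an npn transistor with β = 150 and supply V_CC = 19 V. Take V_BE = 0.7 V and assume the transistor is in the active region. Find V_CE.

V_CE ≈ 14 V

Thevenize the base divider: V_Th = V_CC·R_2/(R_1+R_2) = 19×47/197 = 4.53 V, R_Th = R_1‖R_2 = 35.8 kΩ.
Base-emitter loop: V_Th = I_B·R_Th + V_BE + (β+1)I_B·R_E, so I_B = (4.53 − 0.7) / (35.8 + 151×1.8) = 0.0125 mA.
I_C = β·I_B = 150×0.0125 = 1.87 mA, and I_E = (β+1)I_B = 1.88 mA.
V_CE = V_CC − I_C·R_C − I_E·R_E = 19 − 1.87×0.82 − 1.88×1.8 = 14.1 V.
V_CE = 14.1 V > 0.2 V confirms active-region operation.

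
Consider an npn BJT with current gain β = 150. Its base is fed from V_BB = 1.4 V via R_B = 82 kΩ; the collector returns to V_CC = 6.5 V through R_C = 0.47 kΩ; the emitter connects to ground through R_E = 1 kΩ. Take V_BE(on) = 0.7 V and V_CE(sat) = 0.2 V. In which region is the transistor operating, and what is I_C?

Assume active. Base-emitter loop: I_B = (V_BB − V_BE)/(R_B + (β+1)R_E) = (1.4 − 0.7)/(82 + 151×1) = 0.003 mA.
I_C = β·I_B = 150×0.003 = 0.451 mA.
V_CE = V_CC − I_C·R_C − I_E·R_E = 6.5 − 0.451×0.47 − 0.454×1 = 5.83 V > V_CE(sat), so the active-region assumption holds.

active; I_C ≈ 0.45 mA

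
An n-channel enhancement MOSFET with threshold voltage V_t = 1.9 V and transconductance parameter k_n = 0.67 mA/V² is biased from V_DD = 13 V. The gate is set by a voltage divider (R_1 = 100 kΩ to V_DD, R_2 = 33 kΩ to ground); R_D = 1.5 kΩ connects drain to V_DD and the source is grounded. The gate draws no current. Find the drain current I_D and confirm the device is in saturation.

V_G = V_DD·R_2/(R_1+R_2) = 13×33/133 = 3.23 V. With the source grounded, V_GS = V_G = 3.23 V.
Assume saturation: I_D = (k_n/2)(V_GS − V_t)² = (0.67/2)×(3.23 − 1.9)² = 0.335×1.33² = 0.589 mA.
V_DS = V_DD − I_D·R_D = 13 − 0.589×1.5 = 12.1 V.
Saturation requires V_DS ≥ V_GS − V_t = 1.33 V; 12.1 ≥ 1.33 ✓.

I_D ≈ 0.59 mA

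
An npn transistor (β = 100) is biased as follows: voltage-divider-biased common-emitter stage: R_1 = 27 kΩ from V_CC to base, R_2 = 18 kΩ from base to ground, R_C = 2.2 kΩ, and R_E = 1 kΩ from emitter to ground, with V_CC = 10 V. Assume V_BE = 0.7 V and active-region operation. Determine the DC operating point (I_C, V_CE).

Thevenize the base divider: V_Th = V_CC·R_2/(R_1+R_2) = 10×18/45 = 4 V, R_Th = R_1‖R_2 = 10.8 kΩ.
Base-emitter loop: V_Th = I_B·R_Th + V_BE + (β+1)I_B·R_E, so I_B = (4 − 0.7) / (10.8 + 101×1) = 0.0295 mA.
I_C = β·I_B = 100×0.0295 = 2.95 mA, and I_E = (β+1)I_B = 2.98 mA.
V_CE = V_CC − I_C·R_C − I_E·R_E = 10 − 2.95×2.2 − 2.98×1 = 0.525 V.
V_CE = 0.525 V > 0.2 V confirms active-region operation.

I_C ≈ 3 mA, V_CE ≈ 0.53 V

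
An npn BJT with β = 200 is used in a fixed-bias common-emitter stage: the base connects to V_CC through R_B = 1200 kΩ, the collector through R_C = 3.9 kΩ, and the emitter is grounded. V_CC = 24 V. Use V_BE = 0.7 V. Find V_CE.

V_CE ≈ 8.9 V

Base loop: V_CC = I_B·R_B + V_BE, so I_B = (24 − 0.7)/1200 kΩ = 0.0194 mA.
In the active region I_C = β·I_B = 200 × 0.0194 = 3.88 mA.
Collector loop: V_CE = V_CC − I_C·R_C = 24 − 3.88×3.9 = 8.85 V.
Since V_CE = 8.85 V > V_CE(sat) ≈ 0.2 V, the transistor is in the active region as assumed.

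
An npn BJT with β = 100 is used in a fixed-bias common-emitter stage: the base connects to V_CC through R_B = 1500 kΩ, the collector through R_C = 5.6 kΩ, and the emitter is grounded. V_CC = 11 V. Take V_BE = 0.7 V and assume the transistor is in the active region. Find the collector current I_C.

Base loop: V_CC = I_B·R_B + V_BE, so I_B = (11 − 0.7)/1500 kΩ = 0.00687 mA.
In the active region I_C = β·I_B = 100 × 0.00687 = 0.687 mA.
Collector loop: V_CE = V_CC − I_C·R_C = 11 − 0.687×5.6 = 7.15 V.
Since V_CE = 7.15 V > V_CE(sat) ≈ 0.2 V, the transistor is in the active region as assumed.

I_C ≈ 0.69 mA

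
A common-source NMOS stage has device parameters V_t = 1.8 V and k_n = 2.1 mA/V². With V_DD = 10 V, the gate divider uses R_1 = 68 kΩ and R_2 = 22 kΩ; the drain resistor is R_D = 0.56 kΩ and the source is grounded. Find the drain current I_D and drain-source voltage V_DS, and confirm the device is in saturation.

I_D ≈ 0.44 mA, V_DS ≈ 9.8 V

V_G = V_DD·R_2/(R_1+R_2) = 10×22/90 = 2.44 V. With the source grounded, V_GS = V_G = 2.44 V.
Assume saturation: I_D = (k_n/2)(V_GS − V_t)² = (2.1/2)×(2.44 − 1.8)² = 1.05×0.644² = 0.436 mA.
V_DS = V_DD − I_D·R_D = 10 − 0.436×0.56 = 9.76 V.
Saturation requires V_DS ≥ V_GS − V_t = 0.644 V; 9.76 ≥ 0.644 ✓.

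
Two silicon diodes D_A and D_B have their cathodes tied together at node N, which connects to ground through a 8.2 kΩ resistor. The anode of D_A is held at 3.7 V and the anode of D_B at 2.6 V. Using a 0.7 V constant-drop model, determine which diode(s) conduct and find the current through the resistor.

Assume both conduct. Then node N would need to be at both 3.7−0.7 = 3 V and 2.6−0.7 = 1.9 V, which is impossible.
Assume only D_A conducts: V_N = 3.7 − 0.7 = 3 V, so I_R = 3/8.2 = 0.366 mA.
Check D_B: its anode-to-cathode voltage is 2.6 − 3 = -0.4 V < 0.7 V, so it is off. The assumption is consistent.

Only D_A conducts; I_R ≈ 0.37 mA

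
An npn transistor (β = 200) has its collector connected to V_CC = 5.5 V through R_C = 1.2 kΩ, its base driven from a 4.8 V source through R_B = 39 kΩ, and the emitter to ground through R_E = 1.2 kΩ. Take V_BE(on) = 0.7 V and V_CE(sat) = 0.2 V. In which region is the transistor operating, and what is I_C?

Assume active: I_B = (4.8 − 0.7)/(39 + 201×1.2) = 0.0146 mA, I_C = β·I_B = 2.93 mA.
Then V_CE = 5.5 − 2.93×1.2 − 2.94×1.2 = -1.54 V < 0.2 V — the active assumption fails.
Re-solve with V_CE = 0.2 V. KCL at the emitter: V_E/R_E = (V_BB−0.7−V_E)/R_B + (V_CC−0.2−V_E)/R_C, giving V_E = 2.67 V.
I_C = (V_CC − 0.2 − V_E)/R_C = (5.3 − 2.67)/1.2 = 2.19 mA.
Check: I_B = (4.1 − 2.67)/39 = 0.0366 mA, and β·I_B = 7.32 mA > I_C, confirming saturation.

saturation; I_C ≈ 2.2 mA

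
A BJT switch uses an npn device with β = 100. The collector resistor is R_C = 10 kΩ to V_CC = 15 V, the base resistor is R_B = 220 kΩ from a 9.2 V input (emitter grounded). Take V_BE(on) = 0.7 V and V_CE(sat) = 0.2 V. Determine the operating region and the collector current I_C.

Assume active: I_B = (9.2 − 0.7)/220 = 0.0386 mA, giving I_C = β·I_B = 3.86 mA.
But then V_CE = 15 − 3.86×10 = -23.6 V < V_CE(sat) = 0.2 V — impossible in the active region.
So the transistor is saturated. With V_CE = 0.2 V, I_C = (V_CC − 0.2)/R_C = 14.8/10 = 1.48 mA.
Check: β·I_B = 3.86 mA > I_C = 1.48 mA, confirming saturation.

saturation; I_C ≈ 1.5 mA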